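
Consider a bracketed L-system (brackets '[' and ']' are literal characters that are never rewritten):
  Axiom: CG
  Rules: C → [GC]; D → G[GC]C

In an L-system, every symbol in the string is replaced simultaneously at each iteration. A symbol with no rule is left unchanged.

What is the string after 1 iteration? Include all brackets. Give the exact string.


Answer: [GC]G

Derivation:
Step 0: CG
Step 1: [GC]G


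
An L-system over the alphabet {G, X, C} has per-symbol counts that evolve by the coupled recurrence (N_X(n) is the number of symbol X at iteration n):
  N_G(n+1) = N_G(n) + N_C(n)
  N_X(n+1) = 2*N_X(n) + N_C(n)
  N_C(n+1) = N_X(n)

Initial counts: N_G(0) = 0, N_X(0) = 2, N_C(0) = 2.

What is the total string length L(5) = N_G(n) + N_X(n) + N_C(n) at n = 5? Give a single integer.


Answer: 338

Derivation:
Step 0: N_G=0, N_X=2, N_C=2, L=4
Step 1: N_G=2, N_X=6, N_C=2, L=10
Step 2: N_G=4, N_X=14, N_C=6, L=24
Step 3: N_G=10, N_X=34, N_C=14, L=58
Step 4: N_G=24, N_X=82, N_C=34, L=140
Step 5: N_G=58, N_X=198, N_C=82, L=338


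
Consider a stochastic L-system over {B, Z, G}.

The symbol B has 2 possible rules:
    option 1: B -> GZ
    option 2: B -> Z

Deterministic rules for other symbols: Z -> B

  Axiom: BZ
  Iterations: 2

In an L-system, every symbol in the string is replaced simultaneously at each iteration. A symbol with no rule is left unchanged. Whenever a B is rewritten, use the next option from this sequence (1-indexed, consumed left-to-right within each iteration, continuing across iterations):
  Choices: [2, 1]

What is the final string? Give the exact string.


Step 0: BZ
Step 1: ZB  (used choices [2])
Step 2: BGZ  (used choices [1])

Answer: BGZ


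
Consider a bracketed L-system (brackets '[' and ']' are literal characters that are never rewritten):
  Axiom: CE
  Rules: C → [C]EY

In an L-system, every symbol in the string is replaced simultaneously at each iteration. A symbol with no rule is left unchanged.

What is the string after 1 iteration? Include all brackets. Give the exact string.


Step 0: CE
Step 1: [C]EYE

Answer: [C]EYE


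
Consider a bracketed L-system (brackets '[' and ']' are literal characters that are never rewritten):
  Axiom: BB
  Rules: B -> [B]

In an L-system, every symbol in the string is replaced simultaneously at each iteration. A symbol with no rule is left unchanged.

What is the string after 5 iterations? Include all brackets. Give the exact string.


Step 0: BB
Step 1: [B][B]
Step 2: [[B]][[B]]
Step 3: [[[B]]][[[B]]]
Step 4: [[[[B]]]][[[[B]]]]
Step 5: [[[[[B]]]]][[[[[B]]]]]

Answer: [[[[[B]]]]][[[[[B]]]]]


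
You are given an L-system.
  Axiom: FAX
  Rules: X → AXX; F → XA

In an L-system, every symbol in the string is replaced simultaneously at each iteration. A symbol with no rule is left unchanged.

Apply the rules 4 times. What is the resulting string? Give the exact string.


Answer: AAAXXAXXAAXXAXXAAAAAAXXAXXAAXXAXXAAAXXAXXAAXXAXX

Derivation:
Step 0: FAX
Step 1: XAAAXX
Step 2: AXXAAAAXXAXX
Step 3: AAXXAXXAAAAAXXAXXAAXXAXX
Step 4: AAAXXAXXAAXXAXXAAAAAAXXAXXAAXXAXXAAAXXAXXAAXXAXX


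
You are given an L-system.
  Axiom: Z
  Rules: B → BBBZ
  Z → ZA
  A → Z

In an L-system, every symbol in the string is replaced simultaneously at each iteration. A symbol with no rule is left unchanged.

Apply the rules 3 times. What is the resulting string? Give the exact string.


Answer: ZAZZA

Derivation:
Step 0: Z
Step 1: ZA
Step 2: ZAZ
Step 3: ZAZZA


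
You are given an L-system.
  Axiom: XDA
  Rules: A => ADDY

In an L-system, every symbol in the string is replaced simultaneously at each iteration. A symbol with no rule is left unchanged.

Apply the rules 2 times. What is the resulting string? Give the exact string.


Answer: XDADDYDDY

Derivation:
Step 0: XDA
Step 1: XDADDY
Step 2: XDADDYDDY


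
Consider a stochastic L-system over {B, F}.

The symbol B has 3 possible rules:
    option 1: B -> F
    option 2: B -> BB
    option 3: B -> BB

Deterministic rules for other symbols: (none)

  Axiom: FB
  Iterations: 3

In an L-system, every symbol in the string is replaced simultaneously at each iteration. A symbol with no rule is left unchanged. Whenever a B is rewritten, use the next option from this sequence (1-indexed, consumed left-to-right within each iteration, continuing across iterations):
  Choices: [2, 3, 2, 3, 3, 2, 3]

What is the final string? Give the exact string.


Step 0: FB
Step 1: FBB  (used choices [2])
Step 2: FBBBB  (used choices [3, 2])
Step 3: FBBBBBBBB  (used choices [3, 3, 2, 3])

Answer: FBBBBBBBB


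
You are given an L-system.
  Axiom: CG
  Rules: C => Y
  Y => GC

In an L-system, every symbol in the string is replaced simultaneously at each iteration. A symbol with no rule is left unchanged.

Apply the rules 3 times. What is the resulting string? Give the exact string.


Step 0: CG
Step 1: YG
Step 2: GCG
Step 3: GYG

Answer: GYG


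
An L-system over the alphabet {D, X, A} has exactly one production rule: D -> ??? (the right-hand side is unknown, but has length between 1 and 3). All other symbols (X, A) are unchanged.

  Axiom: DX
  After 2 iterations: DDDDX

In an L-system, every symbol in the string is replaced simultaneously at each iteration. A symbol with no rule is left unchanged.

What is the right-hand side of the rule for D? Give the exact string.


Answer: DD

Derivation:
Trying D -> DD:
  Step 0: DX
  Step 1: DDX
  Step 2: DDDDX
Matches the given result.


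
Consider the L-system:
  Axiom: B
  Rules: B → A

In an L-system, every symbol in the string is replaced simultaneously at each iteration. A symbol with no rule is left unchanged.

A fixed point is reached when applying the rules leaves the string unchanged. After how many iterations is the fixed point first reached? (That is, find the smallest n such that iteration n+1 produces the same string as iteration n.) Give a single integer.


Step 0: B
Step 1: A
Step 2: A  (unchanged — fixed point at step 1)

Answer: 1


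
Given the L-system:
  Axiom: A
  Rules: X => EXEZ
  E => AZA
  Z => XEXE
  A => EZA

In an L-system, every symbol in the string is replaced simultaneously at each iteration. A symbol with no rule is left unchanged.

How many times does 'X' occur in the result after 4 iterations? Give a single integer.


Step 0: A  (0 'X')
Step 1: EZA  (0 'X')
Step 2: AZAXEXEEZA  (2 'X')
Step 3: EZAXEXEEZAEXEZAZAEXEZAZAAZAXEXEEZA  (6 'X')
Step 4: AZAXEXEEZAEXEZAZAEXEZAZAAZAXEXEEZAAZAEXEZAZAXEXEEZAXEXEEZAAZAEXEZAZAXEXEEZAXEXEEZAEZAXEXEEZAEXEZAZAEXEZAZAAZAXEXEEZA  (22 'X')

Answer: 22


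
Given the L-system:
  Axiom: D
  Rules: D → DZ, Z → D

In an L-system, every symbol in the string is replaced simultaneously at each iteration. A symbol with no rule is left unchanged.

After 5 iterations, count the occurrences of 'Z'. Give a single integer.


Step 0: D  (0 'Z')
Step 1: DZ  (1 'Z')
Step 2: DZD  (1 'Z')
Step 3: DZDDZ  (2 'Z')
Step 4: DZDDZDZD  (3 'Z')
Step 5: DZDDZDZDDZDDZ  (5 'Z')

Answer: 5


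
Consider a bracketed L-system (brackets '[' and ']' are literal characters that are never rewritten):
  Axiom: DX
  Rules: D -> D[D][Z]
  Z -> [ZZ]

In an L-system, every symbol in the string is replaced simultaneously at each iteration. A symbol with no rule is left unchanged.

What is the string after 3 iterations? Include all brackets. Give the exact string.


Answer: D[D][Z][D[D][Z]][[ZZ]][D[D][Z][D[D][Z]][[ZZ]]][[[ZZ][ZZ]]]X

Derivation:
Step 0: DX
Step 1: D[D][Z]X
Step 2: D[D][Z][D[D][Z]][[ZZ]]X
Step 3: D[D][Z][D[D][Z]][[ZZ]][D[D][Z][D[D][Z]][[ZZ]]][[[ZZ][ZZ]]]X


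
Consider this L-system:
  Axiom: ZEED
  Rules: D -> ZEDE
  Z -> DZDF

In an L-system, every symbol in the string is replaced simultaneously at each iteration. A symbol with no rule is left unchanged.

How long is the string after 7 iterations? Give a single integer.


Step 0: length = 4
Step 1: length = 10
Step 2: length = 25
Step 3: length = 61
Step 4: length = 148
Step 5: length = 358
Step 6: length = 865
Step 7: length = 2089

Answer: 2089


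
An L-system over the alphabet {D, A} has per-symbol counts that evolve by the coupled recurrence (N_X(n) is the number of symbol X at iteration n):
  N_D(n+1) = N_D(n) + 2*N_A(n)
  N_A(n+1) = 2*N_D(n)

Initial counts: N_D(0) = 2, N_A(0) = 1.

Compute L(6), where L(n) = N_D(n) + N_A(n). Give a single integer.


Answer: 868

Derivation:
Step 0: N_D=2, N_A=1, L=3
Step 1: N_D=4, N_A=4, L=8
Step 2: N_D=12, N_A=8, L=20
Step 3: N_D=28, N_A=24, L=52
Step 4: N_D=76, N_A=56, L=132
Step 5: N_D=188, N_A=152, L=340
Step 6: N_D=492, N_A=376, L=868


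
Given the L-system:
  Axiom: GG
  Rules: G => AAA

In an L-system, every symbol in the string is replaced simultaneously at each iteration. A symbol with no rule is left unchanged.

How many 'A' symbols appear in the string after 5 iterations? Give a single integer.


Answer: 6

Derivation:
Step 0: GG  (0 'A')
Step 1: AAAAAA  (6 'A')
Step 2: AAAAAA  (6 'A')
Step 3: AAAAAA  (6 'A')
Step 4: AAAAAA  (6 'A')
Step 5: AAAAAA  (6 'A')


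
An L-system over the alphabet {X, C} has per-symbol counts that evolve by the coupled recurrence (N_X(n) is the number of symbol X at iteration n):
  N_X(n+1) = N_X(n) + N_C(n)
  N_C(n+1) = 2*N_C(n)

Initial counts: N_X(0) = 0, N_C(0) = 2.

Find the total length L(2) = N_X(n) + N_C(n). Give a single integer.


Step 0: N_X=0, N_C=2, L=2
Step 1: N_X=2, N_C=4, L=6
Step 2: N_X=6, N_C=8, L=14

Answer: 14


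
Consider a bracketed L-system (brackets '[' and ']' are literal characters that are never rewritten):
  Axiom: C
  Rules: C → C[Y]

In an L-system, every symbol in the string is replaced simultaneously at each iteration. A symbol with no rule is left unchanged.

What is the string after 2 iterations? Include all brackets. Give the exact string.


Answer: C[Y][Y]

Derivation:
Step 0: C
Step 1: C[Y]
Step 2: C[Y][Y]


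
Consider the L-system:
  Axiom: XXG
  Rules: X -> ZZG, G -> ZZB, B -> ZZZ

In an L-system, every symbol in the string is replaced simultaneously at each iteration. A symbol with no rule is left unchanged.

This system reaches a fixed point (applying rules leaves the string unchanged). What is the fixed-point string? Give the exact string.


Step 0: XXG
Step 1: ZZGZZGZZB
Step 2: ZZZZBZZZZBZZZZZ
Step 3: ZZZZZZZZZZZZZZZZZZZ
Step 4: ZZZZZZZZZZZZZZZZZZZ  (unchanged — fixed point at step 3)

Answer: ZZZZZZZZZZZZZZZZZZZ


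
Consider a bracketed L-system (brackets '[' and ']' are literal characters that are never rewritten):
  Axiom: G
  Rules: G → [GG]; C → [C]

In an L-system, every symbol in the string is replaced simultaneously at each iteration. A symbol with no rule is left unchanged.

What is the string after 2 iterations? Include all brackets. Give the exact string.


Answer: [[GG][GG]]

Derivation:
Step 0: G
Step 1: [GG]
Step 2: [[GG][GG]]


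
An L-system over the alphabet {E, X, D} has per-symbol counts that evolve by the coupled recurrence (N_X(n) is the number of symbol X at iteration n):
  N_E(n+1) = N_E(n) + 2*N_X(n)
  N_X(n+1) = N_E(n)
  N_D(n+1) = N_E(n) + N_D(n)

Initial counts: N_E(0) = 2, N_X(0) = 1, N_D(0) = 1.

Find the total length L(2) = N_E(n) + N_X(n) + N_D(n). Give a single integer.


Answer: 19

Derivation:
Step 0: N_E=2, N_X=1, N_D=1, L=4
Step 1: N_E=4, N_X=2, N_D=3, L=9
Step 2: N_E=8, N_X=4, N_D=7, L=19


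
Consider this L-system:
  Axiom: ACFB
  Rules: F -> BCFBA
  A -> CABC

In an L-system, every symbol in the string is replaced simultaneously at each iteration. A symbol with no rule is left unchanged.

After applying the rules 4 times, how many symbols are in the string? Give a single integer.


Step 0: length = 4
Step 1: length = 11
Step 2: length = 21
Step 3: length = 34
Step 4: length = 50

Answer: 50


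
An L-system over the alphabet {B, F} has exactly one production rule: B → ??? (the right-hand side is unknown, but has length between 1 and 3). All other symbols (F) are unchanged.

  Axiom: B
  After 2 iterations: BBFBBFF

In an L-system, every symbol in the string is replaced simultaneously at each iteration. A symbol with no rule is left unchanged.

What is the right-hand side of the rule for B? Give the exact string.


Answer: BBF

Derivation:
Trying B → BBF:
  Step 0: B
  Step 1: BBF
  Step 2: BBFBBFF
Matches the given result.


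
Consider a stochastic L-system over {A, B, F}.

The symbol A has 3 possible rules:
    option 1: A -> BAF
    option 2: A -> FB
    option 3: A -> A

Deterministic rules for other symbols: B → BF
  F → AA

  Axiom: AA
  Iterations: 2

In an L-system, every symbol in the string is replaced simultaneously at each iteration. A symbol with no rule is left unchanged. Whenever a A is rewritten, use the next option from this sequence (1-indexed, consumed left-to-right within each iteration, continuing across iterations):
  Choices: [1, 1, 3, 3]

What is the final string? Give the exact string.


Answer: BFAAABFAAA

Derivation:
Step 0: AA
Step 1: BAFBAF  (used choices [1, 1])
Step 2: BFAAABFAAA  (used choices [3, 3])


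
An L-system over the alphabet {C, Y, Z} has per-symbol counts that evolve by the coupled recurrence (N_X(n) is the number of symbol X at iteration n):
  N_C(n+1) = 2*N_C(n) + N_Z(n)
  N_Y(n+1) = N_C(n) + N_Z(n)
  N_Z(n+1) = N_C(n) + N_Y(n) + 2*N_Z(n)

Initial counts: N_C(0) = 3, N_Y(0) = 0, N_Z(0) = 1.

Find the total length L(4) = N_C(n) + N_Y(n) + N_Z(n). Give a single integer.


Step 0: N_C=3, N_Y=0, N_Z=1, L=4
Step 1: N_C=7, N_Y=4, N_Z=5, L=16
Step 2: N_C=19, N_Y=12, N_Z=21, L=52
Step 3: N_C=59, N_Y=40, N_Z=73, L=172
Step 4: N_C=191, N_Y=132, N_Z=245, L=568

Answer: 568


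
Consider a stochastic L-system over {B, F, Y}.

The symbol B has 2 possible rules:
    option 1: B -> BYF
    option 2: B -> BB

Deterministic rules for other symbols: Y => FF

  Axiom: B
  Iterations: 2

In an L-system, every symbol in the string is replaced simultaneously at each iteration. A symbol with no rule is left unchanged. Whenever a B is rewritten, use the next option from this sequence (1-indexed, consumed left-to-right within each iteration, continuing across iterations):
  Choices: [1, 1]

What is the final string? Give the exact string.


Step 0: B
Step 1: BYF  (used choices [1])
Step 2: BYFFFF  (used choices [1])

Answer: BYFFFF


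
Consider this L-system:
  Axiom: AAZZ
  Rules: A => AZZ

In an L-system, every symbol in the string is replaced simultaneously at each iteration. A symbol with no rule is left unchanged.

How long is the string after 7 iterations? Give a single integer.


Answer: 32

Derivation:
Step 0: length = 4
Step 1: length = 8
Step 2: length = 12
Step 3: length = 16
Step 4: length = 20
Step 5: length = 24
Step 6: length = 28
Step 7: length = 32


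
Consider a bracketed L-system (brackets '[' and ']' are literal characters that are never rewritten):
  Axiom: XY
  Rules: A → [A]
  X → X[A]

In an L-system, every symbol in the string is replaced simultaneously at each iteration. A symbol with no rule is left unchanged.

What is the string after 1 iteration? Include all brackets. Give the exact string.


Answer: X[A]Y

Derivation:
Step 0: XY
Step 1: X[A]Y


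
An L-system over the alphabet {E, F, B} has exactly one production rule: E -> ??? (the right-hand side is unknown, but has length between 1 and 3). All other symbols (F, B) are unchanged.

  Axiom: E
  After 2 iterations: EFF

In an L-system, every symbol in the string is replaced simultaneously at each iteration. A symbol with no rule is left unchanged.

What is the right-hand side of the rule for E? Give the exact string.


Trying E -> EF:
  Step 0: E
  Step 1: EF
  Step 2: EFF
Matches the given result.

Answer: EF


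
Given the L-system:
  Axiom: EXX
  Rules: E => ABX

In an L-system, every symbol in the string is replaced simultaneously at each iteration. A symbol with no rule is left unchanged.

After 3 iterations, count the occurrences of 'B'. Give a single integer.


Step 0: EXX  (0 'B')
Step 1: ABXXX  (1 'B')
Step 2: ABXXX  (1 'B')
Step 3: ABXXX  (1 'B')

Answer: 1


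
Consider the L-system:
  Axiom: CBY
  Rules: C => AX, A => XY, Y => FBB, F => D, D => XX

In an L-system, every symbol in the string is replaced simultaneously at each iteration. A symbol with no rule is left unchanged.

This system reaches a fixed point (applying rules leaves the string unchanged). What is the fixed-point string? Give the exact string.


Step 0: CBY
Step 1: AXBFBB
Step 2: XYXBDBB
Step 3: XFBBXBXXBB
Step 4: XDBBXBXXBB
Step 5: XXXBBXBXXBB
Step 6: XXXBBXBXXBB  (unchanged — fixed point at step 5)

Answer: XXXBBXBXXBB


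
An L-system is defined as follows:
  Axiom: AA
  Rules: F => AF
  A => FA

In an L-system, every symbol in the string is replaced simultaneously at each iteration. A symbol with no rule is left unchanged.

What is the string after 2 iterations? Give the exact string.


Step 0: AA
Step 1: FAFA
Step 2: AFFAAFFA

Answer: AFFAAFFA


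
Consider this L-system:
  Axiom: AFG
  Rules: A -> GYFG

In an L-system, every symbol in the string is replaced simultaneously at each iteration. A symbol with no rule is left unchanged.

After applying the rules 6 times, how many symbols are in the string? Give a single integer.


Step 0: length = 3
Step 1: length = 6
Step 2: length = 6
Step 3: length = 6
Step 4: length = 6
Step 5: length = 6
Step 6: length = 6

Answer: 6


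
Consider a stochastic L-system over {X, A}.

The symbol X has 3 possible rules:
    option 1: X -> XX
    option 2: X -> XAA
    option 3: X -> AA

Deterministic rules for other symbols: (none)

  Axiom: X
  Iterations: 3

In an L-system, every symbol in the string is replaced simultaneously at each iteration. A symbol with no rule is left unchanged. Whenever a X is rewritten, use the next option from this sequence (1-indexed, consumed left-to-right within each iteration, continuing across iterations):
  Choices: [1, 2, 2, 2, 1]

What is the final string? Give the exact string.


Answer: XAAAAXXAA

Derivation:
Step 0: X
Step 1: XX  (used choices [1])
Step 2: XAAXAA  (used choices [2, 2])
Step 3: XAAAAXXAA  (used choices [2, 1])


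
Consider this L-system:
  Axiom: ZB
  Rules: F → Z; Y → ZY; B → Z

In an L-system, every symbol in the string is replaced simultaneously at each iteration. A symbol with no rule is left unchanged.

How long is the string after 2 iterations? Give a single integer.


Answer: 2

Derivation:
Step 0: length = 2
Step 1: length = 2
Step 2: length = 2


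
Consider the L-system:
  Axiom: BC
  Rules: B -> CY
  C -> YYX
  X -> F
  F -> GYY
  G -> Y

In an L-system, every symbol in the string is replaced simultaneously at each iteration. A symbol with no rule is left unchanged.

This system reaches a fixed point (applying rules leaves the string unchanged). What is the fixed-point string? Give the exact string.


Step 0: BC
Step 1: CYYYX
Step 2: YYXYYYF
Step 3: YYFYYYGYY
Step 4: YYGYYYYYYYY
Step 5: YYYYYYYYYYY
Step 6: YYYYYYYYYYY  (unchanged — fixed point at step 5)

Answer: YYYYYYYYYYY


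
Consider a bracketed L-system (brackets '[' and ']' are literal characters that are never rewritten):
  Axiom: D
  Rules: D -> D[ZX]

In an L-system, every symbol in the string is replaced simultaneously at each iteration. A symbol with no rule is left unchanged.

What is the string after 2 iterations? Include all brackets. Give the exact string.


Step 0: D
Step 1: D[ZX]
Step 2: D[ZX][ZX]

Answer: D[ZX][ZX]


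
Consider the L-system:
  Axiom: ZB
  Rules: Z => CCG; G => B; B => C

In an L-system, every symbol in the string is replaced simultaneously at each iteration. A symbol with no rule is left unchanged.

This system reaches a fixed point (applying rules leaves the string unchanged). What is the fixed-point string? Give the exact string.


Step 0: ZB
Step 1: CCGC
Step 2: CCBC
Step 3: CCCC
Step 4: CCCC  (unchanged — fixed point at step 3)

Answer: CCCC


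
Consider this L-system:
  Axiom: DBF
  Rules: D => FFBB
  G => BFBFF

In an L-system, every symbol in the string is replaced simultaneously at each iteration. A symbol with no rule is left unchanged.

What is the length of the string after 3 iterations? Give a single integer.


Answer: 6

Derivation:
Step 0: length = 3
Step 1: length = 6
Step 2: length = 6
Step 3: length = 6


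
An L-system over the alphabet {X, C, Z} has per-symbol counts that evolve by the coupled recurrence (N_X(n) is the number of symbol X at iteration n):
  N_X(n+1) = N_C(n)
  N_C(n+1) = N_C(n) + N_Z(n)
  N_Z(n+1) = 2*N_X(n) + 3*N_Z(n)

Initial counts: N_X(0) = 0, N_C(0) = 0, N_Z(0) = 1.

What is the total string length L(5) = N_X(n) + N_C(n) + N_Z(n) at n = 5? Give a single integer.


Answer: 490

Derivation:
Step 0: N_X=0, N_C=0, N_Z=1, L=1
Step 1: N_X=0, N_C=1, N_Z=3, L=4
Step 2: N_X=1, N_C=4, N_Z=9, L=14
Step 3: N_X=4, N_C=13, N_Z=29, L=46
Step 4: N_X=13, N_C=42, N_Z=95, L=150
Step 5: N_X=42, N_C=137, N_Z=311, L=490


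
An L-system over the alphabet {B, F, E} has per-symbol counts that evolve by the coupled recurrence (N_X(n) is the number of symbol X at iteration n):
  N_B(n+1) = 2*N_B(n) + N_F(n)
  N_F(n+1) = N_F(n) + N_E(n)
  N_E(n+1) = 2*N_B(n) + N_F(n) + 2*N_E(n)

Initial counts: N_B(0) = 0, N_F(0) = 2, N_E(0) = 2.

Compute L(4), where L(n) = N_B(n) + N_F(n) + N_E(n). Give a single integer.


Answer: 392

Derivation:
Step 0: N_B=0, N_F=2, N_E=2, L=4
Step 1: N_B=2, N_F=4, N_E=6, L=12
Step 2: N_B=8, N_F=10, N_E=20, L=38
Step 3: N_B=26, N_F=30, N_E=66, L=122
Step 4: N_B=82, N_F=96, N_E=214, L=392


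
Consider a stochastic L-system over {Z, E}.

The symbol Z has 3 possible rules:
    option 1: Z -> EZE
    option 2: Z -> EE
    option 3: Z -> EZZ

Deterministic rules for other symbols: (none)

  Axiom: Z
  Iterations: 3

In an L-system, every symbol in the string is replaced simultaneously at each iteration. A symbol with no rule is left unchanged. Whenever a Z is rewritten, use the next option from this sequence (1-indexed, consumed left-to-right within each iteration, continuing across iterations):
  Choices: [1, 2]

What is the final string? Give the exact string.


Answer: EEEE

Derivation:
Step 0: Z
Step 1: EZE  (used choices [1])
Step 2: EEEE  (used choices [2])
Step 3: EEEE  (used choices [])


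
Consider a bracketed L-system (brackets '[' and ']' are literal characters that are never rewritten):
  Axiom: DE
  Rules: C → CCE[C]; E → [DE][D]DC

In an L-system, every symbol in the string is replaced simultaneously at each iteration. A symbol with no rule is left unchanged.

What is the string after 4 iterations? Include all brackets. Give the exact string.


Answer: D[D[D[D[DE][D]DC][D]DCCE[C]][D]DCCE[C]CCE[C][DE][D]DC[CCE[C]]][D]DCCE[C]CCE[C][DE][D]DC[CCE[C]]CCE[C]CCE[C][DE][D]DC[CCE[C]][D[DE][D]DC][D]DCCE[C][CCE[C]CCE[C][DE][D]DC[CCE[C]]]

Derivation:
Step 0: DE
Step 1: D[DE][D]DC
Step 2: D[D[DE][D]DC][D]DCCE[C]
Step 3: D[D[D[DE][D]DC][D]DCCE[C]][D]DCCE[C]CCE[C][DE][D]DC[CCE[C]]
Step 4: D[D[D[D[DE][D]DC][D]DCCE[C]][D]DCCE[C]CCE[C][DE][D]DC[CCE[C]]][D]DCCE[C]CCE[C][DE][D]DC[CCE[C]]CCE[C]CCE[C][DE][D]DC[CCE[C]][D[DE][D]DC][D]DCCE[C][CCE[C]CCE[C][DE][D]DC[CCE[C]]]


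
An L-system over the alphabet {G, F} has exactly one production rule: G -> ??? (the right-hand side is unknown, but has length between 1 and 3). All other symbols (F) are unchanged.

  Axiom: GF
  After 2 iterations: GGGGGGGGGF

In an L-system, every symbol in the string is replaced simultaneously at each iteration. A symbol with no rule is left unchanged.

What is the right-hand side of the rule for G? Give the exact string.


Answer: GGG

Derivation:
Trying G -> GGG:
  Step 0: GF
  Step 1: GGGF
  Step 2: GGGGGGGGGF
Matches the given result.


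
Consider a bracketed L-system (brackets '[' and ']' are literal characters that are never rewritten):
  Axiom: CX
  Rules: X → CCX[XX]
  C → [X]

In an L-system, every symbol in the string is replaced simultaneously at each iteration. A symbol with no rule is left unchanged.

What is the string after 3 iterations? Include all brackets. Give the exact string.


Answer: [[X][X]CCX[XX][CCX[XX]CCX[XX]]][CCX[XX]][CCX[XX]][X][X]CCX[XX][CCX[XX]CCX[XX]][[X][X]CCX[XX][CCX[XX]CCX[XX]][X][X]CCX[XX][CCX[XX]CCX[XX]]]

Derivation:
Step 0: CX
Step 1: [X]CCX[XX]
Step 2: [CCX[XX]][X][X]CCX[XX][CCX[XX]CCX[XX]]
Step 3: [[X][X]CCX[XX][CCX[XX]CCX[XX]]][CCX[XX]][CCX[XX]][X][X]CCX[XX][CCX[XX]CCX[XX]][[X][X]CCX[XX][CCX[XX]CCX[XX]][X][X]CCX[XX][CCX[XX]CCX[XX]]]


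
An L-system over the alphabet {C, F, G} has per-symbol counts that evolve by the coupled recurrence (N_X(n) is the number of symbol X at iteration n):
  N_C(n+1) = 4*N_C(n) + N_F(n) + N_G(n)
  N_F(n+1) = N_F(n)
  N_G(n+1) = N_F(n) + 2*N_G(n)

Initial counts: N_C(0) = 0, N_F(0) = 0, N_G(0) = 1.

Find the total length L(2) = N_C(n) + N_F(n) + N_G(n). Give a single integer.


Step 0: N_C=0, N_F=0, N_G=1, L=1
Step 1: N_C=1, N_F=0, N_G=2, L=3
Step 2: N_C=6, N_F=0, N_G=4, L=10

Answer: 10


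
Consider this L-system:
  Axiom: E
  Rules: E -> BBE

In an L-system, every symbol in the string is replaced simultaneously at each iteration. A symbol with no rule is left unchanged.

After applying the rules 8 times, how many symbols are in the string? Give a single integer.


Step 0: length = 1
Step 1: length = 3
Step 2: length = 5
Step 3: length = 7
Step 4: length = 9
Step 5: length = 11
Step 6: length = 13
Step 7: length = 15
Step 8: length = 17

Answer: 17


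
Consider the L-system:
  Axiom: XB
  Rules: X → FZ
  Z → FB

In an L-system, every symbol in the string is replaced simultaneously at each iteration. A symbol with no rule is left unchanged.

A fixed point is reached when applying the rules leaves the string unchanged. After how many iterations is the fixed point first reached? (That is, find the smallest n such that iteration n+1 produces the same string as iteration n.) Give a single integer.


Step 0: XB
Step 1: FZB
Step 2: FFBB
Step 3: FFBB  (unchanged — fixed point at step 2)

Answer: 2


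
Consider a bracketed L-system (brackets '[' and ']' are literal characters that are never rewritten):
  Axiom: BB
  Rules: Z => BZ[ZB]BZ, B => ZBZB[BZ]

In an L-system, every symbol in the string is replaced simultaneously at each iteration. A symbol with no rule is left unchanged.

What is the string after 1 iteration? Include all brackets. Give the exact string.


Answer: ZBZB[BZ]ZBZB[BZ]

Derivation:
Step 0: BB
Step 1: ZBZB[BZ]ZBZB[BZ]


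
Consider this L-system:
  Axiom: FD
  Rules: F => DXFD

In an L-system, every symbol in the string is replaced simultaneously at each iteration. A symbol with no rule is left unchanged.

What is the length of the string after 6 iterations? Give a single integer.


Answer: 20

Derivation:
Step 0: length = 2
Step 1: length = 5
Step 2: length = 8
Step 3: length = 11
Step 4: length = 14
Step 5: length = 17
Step 6: length = 20


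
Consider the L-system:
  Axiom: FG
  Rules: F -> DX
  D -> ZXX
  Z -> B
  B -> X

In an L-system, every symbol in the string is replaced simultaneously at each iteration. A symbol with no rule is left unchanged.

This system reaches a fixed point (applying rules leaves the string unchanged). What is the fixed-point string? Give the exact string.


Step 0: FG
Step 1: DXG
Step 2: ZXXXG
Step 3: BXXXG
Step 4: XXXXG
Step 5: XXXXG  (unchanged — fixed point at step 4)

Answer: XXXXG


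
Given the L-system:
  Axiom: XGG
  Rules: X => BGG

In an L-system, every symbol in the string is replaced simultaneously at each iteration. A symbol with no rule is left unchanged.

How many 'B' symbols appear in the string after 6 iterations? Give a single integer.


Step 0: XGG  (0 'B')
Step 1: BGGGG  (1 'B')
Step 2: BGGGG  (1 'B')
Step 3: BGGGG  (1 'B')
Step 4: BGGGG  (1 'B')
Step 5: BGGGG  (1 'B')
Step 6: BGGGG  (1 'B')

Answer: 1


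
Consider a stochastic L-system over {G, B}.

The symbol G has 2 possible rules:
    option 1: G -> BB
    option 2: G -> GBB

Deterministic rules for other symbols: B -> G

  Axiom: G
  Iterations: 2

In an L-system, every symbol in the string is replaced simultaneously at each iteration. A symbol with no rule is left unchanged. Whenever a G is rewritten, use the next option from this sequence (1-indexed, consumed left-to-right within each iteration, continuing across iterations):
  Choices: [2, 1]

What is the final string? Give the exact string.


Step 0: G
Step 1: GBB  (used choices [2])
Step 2: BBGG  (used choices [1])

Answer: BBGG


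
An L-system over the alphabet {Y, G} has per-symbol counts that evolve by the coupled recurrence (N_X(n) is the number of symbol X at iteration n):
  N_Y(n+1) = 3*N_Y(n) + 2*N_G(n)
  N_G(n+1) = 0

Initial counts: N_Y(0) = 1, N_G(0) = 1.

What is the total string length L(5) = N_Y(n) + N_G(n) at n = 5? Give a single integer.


Answer: 405

Derivation:
Step 0: N_Y=1, N_G=1, L=2
Step 1: N_Y=5, N_G=0, L=5
Step 2: N_Y=15, N_G=0, L=15
Step 3: N_Y=45, N_G=0, L=45
Step 4: N_Y=135, N_G=0, L=135
Step 5: N_Y=405, N_G=0, L=405


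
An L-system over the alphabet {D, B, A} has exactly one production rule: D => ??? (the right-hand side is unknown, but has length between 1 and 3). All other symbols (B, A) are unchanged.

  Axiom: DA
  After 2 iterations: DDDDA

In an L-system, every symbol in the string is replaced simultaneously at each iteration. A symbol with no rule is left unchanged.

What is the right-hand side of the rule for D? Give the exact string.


Trying D => DD:
  Step 0: DA
  Step 1: DDA
  Step 2: DDDDA
Matches the given result.

Answer: DD


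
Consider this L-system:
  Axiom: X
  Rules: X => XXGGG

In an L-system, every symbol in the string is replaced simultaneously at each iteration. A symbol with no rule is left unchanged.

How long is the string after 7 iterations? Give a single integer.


Answer: 509

Derivation:
Step 0: length = 1
Step 1: length = 5
Step 2: length = 13
Step 3: length = 29
Step 4: length = 61
Step 5: length = 125
Step 6: length = 253
Step 7: length = 509


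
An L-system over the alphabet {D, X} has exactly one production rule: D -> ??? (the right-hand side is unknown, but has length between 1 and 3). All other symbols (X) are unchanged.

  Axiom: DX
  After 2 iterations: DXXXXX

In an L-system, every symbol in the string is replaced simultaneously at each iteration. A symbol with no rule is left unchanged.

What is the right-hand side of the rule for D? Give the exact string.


Trying D -> DXX:
  Step 0: DX
  Step 1: DXXX
  Step 2: DXXXXX
Matches the given result.

Answer: DXX


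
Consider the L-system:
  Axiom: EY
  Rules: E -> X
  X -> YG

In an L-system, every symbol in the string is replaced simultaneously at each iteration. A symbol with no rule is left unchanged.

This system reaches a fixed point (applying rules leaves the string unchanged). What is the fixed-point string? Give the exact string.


Answer: YGY

Derivation:
Step 0: EY
Step 1: XY
Step 2: YGY
Step 3: YGY  (unchanged — fixed point at step 2)


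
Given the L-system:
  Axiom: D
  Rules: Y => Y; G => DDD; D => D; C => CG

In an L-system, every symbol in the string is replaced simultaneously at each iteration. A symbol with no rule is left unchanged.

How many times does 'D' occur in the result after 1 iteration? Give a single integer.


Answer: 1

Derivation:
Step 0: D  (1 'D')
Step 1: D  (1 'D')


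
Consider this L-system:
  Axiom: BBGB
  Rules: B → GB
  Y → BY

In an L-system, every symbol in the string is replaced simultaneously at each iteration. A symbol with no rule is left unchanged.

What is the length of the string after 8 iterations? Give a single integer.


Answer: 28

Derivation:
Step 0: length = 4
Step 1: length = 7
Step 2: length = 10
Step 3: length = 13
Step 4: length = 16
Step 5: length = 19
Step 6: length = 22
Step 7: length = 25
Step 8: length = 28


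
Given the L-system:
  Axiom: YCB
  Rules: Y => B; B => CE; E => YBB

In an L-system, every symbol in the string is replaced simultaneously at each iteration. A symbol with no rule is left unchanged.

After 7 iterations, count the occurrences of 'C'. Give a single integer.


Step 0: YCB  (1 'C')
Step 1: BCCE  (2 'C')
Step 2: CECCYBB  (3 'C')
Step 3: CYBBCCBCECE  (5 'C')
Step 4: CBCECECCCECYBBCYBB  (8 'C')
Step 5: CCECYBBCYBBCCCYBBCBCECECBCECE  (13 'C')
Step 6: CCYBBCBCECECBCECECCCBCECECCECYBBCYBBCCECYBBCYBB  (21 'C')
Step 7: CCBCECECCECYBBCYBBCCECYBBCYBBCCCCECYBBCYBBCCYBBCBCECECBCECECCYBBCBCECECBCECE  (34 'C')

Answer: 34


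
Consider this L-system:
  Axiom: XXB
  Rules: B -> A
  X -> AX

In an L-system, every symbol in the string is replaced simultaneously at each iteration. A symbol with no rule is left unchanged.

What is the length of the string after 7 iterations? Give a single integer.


Step 0: length = 3
Step 1: length = 5
Step 2: length = 7
Step 3: length = 9
Step 4: length = 11
Step 5: length = 13
Step 6: length = 15
Step 7: length = 17

Answer: 17


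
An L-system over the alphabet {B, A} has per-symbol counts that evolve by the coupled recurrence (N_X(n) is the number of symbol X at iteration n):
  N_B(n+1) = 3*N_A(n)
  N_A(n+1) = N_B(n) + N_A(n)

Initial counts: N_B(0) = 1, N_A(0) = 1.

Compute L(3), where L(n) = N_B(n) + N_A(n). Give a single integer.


Answer: 26

Derivation:
Step 0: N_B=1, N_A=1, L=2
Step 1: N_B=3, N_A=2, L=5
Step 2: N_B=6, N_A=5, L=11
Step 3: N_B=15, N_A=11, L=26


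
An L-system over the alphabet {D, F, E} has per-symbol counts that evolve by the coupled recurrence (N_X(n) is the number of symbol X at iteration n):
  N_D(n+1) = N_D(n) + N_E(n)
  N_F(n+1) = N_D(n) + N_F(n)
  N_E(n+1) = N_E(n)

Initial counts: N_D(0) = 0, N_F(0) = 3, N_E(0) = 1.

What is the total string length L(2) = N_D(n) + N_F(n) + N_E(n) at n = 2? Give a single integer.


Answer: 7

Derivation:
Step 0: N_D=0, N_F=3, N_E=1, L=4
Step 1: N_D=1, N_F=3, N_E=1, L=5
Step 2: N_D=2, N_F=4, N_E=1, L=7


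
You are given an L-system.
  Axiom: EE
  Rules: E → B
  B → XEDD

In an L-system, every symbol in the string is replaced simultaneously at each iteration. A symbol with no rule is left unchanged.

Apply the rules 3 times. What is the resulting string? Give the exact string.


Step 0: EE
Step 1: BB
Step 2: XEDDXEDD
Step 3: XBDDXBDD

Answer: XBDDXBDD


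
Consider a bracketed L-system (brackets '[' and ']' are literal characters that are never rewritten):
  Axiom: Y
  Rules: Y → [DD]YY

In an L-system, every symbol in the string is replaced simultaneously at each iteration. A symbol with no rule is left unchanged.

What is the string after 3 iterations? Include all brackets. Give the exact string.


Step 0: Y
Step 1: [DD]YY
Step 2: [DD][DD]YY[DD]YY
Step 3: [DD][DD][DD]YY[DD]YY[DD][DD]YY[DD]YY

Answer: [DD][DD][DD]YY[DD]YY[DD][DD]YY[DD]YY


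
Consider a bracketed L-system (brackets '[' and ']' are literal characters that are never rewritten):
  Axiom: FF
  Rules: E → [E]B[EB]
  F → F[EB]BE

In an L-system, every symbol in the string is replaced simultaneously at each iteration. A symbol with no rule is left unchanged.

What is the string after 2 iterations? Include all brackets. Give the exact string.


Step 0: FF
Step 1: F[EB]BEF[EB]BE
Step 2: F[EB]BE[[E]B[EB]B]B[E]B[EB]F[EB]BE[[E]B[EB]B]B[E]B[EB]

Answer: F[EB]BE[[E]B[EB]B]B[E]B[EB]F[EB]BE[[E]B[EB]B]B[E]B[EB]


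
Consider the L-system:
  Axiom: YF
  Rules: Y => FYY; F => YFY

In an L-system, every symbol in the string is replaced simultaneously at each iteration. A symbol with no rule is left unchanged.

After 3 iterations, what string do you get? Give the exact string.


Answer: FYYYFYFYYYFYFYYFYYYFYFYYFYYYFYFYYFYYFYYYFYFYYYFYFYYFYY

Derivation:
Step 0: YF
Step 1: FYYYFY
Step 2: YFYFYYFYYFYYYFYFYY
Step 3: FYYYFYFYYYFYFYYFYYYFYFYYFYYYFYFYYFYYFYYYFYFYYYFYFYYFYY


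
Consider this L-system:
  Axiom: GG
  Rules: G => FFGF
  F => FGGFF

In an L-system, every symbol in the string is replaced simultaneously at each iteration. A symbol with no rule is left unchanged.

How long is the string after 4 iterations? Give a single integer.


Step 0: length = 2
Step 1: length = 8
Step 2: length = 38
Step 3: length = 176
Step 4: length = 818

Answer: 818


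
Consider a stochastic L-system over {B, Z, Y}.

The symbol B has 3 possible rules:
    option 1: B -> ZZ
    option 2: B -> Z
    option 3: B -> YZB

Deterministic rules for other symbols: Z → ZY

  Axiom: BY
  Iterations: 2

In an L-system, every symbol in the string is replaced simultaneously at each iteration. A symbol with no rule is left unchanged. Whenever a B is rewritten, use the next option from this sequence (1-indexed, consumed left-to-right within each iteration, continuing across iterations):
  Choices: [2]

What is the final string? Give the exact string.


Answer: ZYY

Derivation:
Step 0: BY
Step 1: ZY  (used choices [2])
Step 2: ZYY  (used choices [])


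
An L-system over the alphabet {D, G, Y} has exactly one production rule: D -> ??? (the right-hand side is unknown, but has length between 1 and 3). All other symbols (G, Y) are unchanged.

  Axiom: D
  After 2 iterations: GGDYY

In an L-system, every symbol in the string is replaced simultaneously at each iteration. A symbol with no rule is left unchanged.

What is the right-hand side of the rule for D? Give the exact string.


Answer: GDY

Derivation:
Trying D -> GDY:
  Step 0: D
  Step 1: GDY
  Step 2: GGDYY
Matches the given result.


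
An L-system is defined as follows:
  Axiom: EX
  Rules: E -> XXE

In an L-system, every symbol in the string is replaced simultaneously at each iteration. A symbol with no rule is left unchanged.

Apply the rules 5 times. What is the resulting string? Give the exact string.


Answer: XXXXXXXXXXEX

Derivation:
Step 0: EX
Step 1: XXEX
Step 2: XXXXEX
Step 3: XXXXXXEX
Step 4: XXXXXXXXEX
Step 5: XXXXXXXXXXEX


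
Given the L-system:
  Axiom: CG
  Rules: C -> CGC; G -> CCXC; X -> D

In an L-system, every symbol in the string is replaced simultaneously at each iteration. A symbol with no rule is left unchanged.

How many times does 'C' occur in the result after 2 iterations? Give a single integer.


Answer: 13

Derivation:
Step 0: CG  (1 'C')
Step 1: CGCCCXC  (5 'C')
Step 2: CGCCCXCCGCCGCCGCDCGC  (13 'C')


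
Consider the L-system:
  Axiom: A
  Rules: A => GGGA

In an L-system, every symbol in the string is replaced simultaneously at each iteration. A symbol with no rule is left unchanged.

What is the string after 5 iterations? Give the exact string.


Step 0: A
Step 1: GGGA
Step 2: GGGGGGA
Step 3: GGGGGGGGGA
Step 4: GGGGGGGGGGGGA
Step 5: GGGGGGGGGGGGGGGA

Answer: GGGGGGGGGGGGGGGA


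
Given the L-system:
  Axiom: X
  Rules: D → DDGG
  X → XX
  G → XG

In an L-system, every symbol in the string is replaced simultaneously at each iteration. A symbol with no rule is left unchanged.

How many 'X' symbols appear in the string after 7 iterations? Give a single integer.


Step 0: X  (1 'X')
Step 1: XX  (2 'X')
Step 2: XXXX  (4 'X')
Step 3: XXXXXXXX  (8 'X')
Step 4: XXXXXXXXXXXXXXXX  (16 'X')
Step 5: XXXXXXXXXXXXXXXXXXXXXXXXXXXXXXXX  (32 'X')
Step 6: XXXXXXXXXXXXXXXXXXXXXXXXXXXXXXXXXXXXXXXXXXXXXXXXXXXXXXXXXXXXXXXX  (64 'X')
Step 7: XXXXXXXXXXXXXXXXXXXXXXXXXXXXXXXXXXXXXXXXXXXXXXXXXXXXXXXXXXXXXXXXXXXXXXXXXXXXXXXXXXXXXXXXXXXXXXXXXXXXXXXXXXXXXXXXXXXXXXXXXXXXXXXX  (128 'X')

Answer: 128


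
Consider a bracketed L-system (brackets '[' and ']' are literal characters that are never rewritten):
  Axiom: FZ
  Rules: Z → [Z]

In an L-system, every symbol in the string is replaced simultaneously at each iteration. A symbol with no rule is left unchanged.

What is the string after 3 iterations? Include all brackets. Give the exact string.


Step 0: FZ
Step 1: F[Z]
Step 2: F[[Z]]
Step 3: F[[[Z]]]

Answer: F[[[Z]]]


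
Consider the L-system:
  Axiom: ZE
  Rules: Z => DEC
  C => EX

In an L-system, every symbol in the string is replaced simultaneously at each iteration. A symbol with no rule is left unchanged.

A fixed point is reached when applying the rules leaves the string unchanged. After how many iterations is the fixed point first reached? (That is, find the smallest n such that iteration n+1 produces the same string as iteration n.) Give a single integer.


Answer: 2

Derivation:
Step 0: ZE
Step 1: DECE
Step 2: DEEXE
Step 3: DEEXE  (unchanged — fixed point at step 2)
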